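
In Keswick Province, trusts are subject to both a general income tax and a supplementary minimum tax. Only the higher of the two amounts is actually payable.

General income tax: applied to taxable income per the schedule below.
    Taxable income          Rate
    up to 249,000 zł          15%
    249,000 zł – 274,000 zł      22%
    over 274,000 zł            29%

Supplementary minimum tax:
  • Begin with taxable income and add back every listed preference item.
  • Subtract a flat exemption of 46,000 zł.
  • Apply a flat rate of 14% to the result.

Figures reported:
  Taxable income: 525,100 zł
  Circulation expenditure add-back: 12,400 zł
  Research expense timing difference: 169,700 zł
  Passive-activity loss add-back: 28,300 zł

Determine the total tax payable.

115,669 zł

General income tax:
  249,000 zł × 15% = 37,350 zł
  25,000 zł × 22% = 5,500 zł
  251,100 zł × 29% = 72,819 zł
  → 115,669 zł

Supplementary minimum tax:
  Adjusted income: 525,100 zł + 12,400 zł + 169,700 zł + 28,300 zł = 735,500 zł
  Less exemption 46,000 zł → base 689,500 zł
  689,500 zł × 14% = 96,530 zł

115,669 zł > 96,530 zł, so the general income tax governs.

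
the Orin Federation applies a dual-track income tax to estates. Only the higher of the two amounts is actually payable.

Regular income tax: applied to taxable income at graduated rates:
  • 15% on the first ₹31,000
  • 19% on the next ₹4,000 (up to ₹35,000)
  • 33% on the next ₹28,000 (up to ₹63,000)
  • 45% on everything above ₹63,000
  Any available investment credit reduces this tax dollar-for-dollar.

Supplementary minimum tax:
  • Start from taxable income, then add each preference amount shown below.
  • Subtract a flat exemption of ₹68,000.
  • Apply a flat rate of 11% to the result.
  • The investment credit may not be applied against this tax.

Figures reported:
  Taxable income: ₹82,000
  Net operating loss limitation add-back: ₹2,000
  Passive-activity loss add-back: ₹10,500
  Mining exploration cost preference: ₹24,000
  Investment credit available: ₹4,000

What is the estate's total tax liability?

₹19,200

Regular income tax:
  ₹31,000 × 15% = ₹4,650
  ₹4,000 × 19% = ₹760
  ₹28,000 × 33% = ₹9,240
  ₹19,000 × 45% = ₹8,550
  → ₹23,200
  Less investment credit ₹4,000 → ₹19,200

Supplementary minimum tax:
  Adjusted income: ₹82,000 + ₹2,000 + ₹10,500 + ₹24,000 = ₹118,500
  Less exemption ₹68,000 → base ₹50,500
  ₹50,500 × 11% = ₹5,555

₹19,200 > ₹5,555, so the regular income tax governs.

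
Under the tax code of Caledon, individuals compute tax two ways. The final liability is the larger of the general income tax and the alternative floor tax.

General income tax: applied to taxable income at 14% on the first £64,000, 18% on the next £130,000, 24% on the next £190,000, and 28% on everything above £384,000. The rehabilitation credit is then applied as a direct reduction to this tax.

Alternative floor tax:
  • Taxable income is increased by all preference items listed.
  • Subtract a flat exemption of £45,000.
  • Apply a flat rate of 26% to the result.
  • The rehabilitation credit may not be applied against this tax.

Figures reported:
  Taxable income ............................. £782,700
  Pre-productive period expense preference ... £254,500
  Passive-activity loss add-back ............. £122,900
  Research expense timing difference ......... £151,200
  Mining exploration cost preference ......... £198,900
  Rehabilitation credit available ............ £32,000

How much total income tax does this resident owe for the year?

£380,952

General income tax:
  £64,000 × 14% = £8,960
  £130,000 × 18% = £23,400
  £190,000 × 24% = £45,600
  £398,700 × 28% = £111,636
  → £189,596
  Less rehabilitation credit £32,000 → £157,596

Alternative floor tax:
  Adjusted income: £782,700 + £254,500 + £122,900 + £151,200 + £198,900 = £1,510,200
  Less exemption £45,000 → base £1,465,200
  £1,465,200 × 26% = £380,952

£380,952 > £157,596, so the alternative floor tax is the binding amount.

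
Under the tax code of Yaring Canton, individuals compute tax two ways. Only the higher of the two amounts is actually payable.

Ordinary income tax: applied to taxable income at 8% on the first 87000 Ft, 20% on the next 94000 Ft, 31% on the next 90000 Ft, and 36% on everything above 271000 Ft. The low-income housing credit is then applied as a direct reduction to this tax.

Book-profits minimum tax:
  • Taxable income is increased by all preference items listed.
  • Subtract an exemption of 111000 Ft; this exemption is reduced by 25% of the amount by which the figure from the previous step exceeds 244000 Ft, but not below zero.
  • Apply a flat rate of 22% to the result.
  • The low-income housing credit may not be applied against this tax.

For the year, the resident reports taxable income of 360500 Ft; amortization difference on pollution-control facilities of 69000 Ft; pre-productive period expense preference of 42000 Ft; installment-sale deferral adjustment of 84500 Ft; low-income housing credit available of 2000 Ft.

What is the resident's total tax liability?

115060 Ft

Book-profits minimum tax:
  Adjusted income: 360500 Ft + 69000 Ft + 42000 Ft + 84500 Ft = 556000 Ft
  Exemption: 111000 Ft − 25% × (556000 Ft − 244000 Ft) = 111000 Ft − 78000 Ft = 33000 Ft
  Base: 556000 Ft − 33000 Ft = 523000 Ft
  523000 Ft × 22% = 115060 Ft

Ordinary income tax:
  87000 Ft × 8% = 6960 Ft
  94000 Ft × 20% = 18800 Ft
  90000 Ft × 31% = 27900 Ft
  89500 Ft × 36% = 32220 Ft
  → 85880 Ft
  Less low-income housing credit 2000 Ft → 83880 Ft

115060 Ft > 83880 Ft, so the book-profits minimum tax is the binding amount.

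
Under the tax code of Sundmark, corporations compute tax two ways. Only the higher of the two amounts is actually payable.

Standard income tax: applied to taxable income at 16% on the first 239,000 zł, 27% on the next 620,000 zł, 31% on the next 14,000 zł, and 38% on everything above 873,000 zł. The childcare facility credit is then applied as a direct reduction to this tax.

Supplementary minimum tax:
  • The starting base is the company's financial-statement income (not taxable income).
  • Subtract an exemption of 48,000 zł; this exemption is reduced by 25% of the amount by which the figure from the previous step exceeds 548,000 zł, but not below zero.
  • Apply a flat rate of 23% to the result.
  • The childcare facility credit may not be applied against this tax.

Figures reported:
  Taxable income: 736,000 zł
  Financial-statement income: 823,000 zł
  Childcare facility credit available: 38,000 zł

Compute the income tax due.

189,290 zł

Standard income tax:
  239,000 zł × 16% = 38,240 zł
  497,000 zł × 27% = 134,190 zł
  → 172,430 zł
  Less childcare facility credit 38,000 zł → 134,430 zł

Supplementary minimum tax:
  Base (financial-statement income): 823,000 zł
  Exemption: 25% × (823,000 zł − 548,000 zł) = 68,750 zł ≥ 48,000 zł, so the exemption is fully phased out
  Base: 823,000 zł − 0 zł = 823,000 zł
  823,000 zł × 23% = 189,290 zł

189,290 zł > 134,430 zł, so the supplementary minimum tax is the binding amount.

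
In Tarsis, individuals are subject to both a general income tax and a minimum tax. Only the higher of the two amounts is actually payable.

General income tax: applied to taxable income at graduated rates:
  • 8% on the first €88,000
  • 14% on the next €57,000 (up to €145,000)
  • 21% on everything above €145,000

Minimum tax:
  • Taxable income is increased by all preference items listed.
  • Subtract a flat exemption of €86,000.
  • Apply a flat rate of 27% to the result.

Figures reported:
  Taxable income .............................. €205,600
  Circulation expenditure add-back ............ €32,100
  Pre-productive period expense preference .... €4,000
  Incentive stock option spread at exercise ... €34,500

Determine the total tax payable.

€51,354

Minimum tax:
  Adjusted income: €205,600 + €32,100 + €4,000 + €34,500 = €276,200
  Less exemption €86,000 → base €190,200
  €190,200 × 27% = €51,354

General income tax:
  €88,000 × 8% = €7,040
  €57,000 × 14% = €7,980
  €60,600 × 21% = €12,726
  → €27,746

€51,354 > €27,746, so the minimum tax is the binding amount.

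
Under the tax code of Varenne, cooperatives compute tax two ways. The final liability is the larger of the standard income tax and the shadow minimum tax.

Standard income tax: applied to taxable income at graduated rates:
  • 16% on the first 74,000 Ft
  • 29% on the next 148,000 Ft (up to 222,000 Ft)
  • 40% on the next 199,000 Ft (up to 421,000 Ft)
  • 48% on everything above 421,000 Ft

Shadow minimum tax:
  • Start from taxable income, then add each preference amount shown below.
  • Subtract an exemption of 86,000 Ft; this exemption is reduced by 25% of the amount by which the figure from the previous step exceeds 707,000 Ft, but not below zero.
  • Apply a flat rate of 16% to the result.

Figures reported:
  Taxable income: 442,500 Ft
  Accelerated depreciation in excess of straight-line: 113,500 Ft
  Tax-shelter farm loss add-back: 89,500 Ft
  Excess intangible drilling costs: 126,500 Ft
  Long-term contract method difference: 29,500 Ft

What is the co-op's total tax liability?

144,680 Ft

Shadow minimum tax:
  Adjusted income: 442,500 Ft + 113,500 Ft + 89,500 Ft + 126,500 Ft + 29,500 Ft = 801,500 Ft
  Exemption: 86,000 Ft − 25% × (801,500 Ft − 707,000 Ft) = 86,000 Ft − 23,625 Ft = 62,375 Ft
  Base: 801,500 Ft − 62,375 Ft = 739,125 Ft
  739,125 Ft × 16% = 118,260 Ft

Standard income tax:
  74,000 Ft × 16% = 11,840 Ft
  148,000 Ft × 29% = 42,920 Ft
  199,000 Ft × 40% = 79,600 Ft
  21,500 Ft × 48% = 10,320 Ft
  → 144,680 Ft

144,680 Ft > 118,260 Ft, so the standard income tax governs.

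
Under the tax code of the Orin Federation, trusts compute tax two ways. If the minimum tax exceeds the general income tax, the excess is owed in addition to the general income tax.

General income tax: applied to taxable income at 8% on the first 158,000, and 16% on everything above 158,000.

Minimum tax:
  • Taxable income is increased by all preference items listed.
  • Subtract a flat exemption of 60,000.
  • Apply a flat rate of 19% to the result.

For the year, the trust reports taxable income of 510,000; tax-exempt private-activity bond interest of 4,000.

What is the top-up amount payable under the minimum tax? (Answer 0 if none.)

General income tax:
  158,000 × 8% = 12,640
  352,000 × 16% = 56,320
  → 68,960

Minimum tax:
  Adjusted income: 510,000 + 4,000 = 514,000
  Less exemption 60,000 → base 454,000
  454,000 × 19% = 86,260

Excess of minimum tax over general income tax: 86,260 − 68,960 = 17,300.

17,300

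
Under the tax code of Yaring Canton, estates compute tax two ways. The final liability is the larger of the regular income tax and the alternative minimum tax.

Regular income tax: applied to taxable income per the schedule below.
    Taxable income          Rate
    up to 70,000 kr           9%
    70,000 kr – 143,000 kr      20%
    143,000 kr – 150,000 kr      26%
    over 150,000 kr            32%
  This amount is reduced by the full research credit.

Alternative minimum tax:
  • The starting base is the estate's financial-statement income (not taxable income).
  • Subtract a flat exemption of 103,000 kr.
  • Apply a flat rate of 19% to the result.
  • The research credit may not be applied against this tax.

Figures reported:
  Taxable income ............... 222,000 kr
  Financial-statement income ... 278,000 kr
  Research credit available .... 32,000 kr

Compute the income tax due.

Regular income tax:
  70,000 kr × 9% = 6,300 kr
  73,000 kr × 20% = 14,600 kr
  7,000 kr × 26% = 1,820 kr
  72,000 kr × 32% = 23,040 kr
  → 45,760 kr
  Less research credit 32,000 kr → 13,760 kr

Alternative minimum tax:
  Base (financial-statement income): 278,000 kr
  Less exemption 103,000 kr → base 175,000 kr
  175,000 kr × 19% = 33,250 kr

33,250 kr > 13,760 kr, so the alternative minimum tax is the binding amount.

33,250 kr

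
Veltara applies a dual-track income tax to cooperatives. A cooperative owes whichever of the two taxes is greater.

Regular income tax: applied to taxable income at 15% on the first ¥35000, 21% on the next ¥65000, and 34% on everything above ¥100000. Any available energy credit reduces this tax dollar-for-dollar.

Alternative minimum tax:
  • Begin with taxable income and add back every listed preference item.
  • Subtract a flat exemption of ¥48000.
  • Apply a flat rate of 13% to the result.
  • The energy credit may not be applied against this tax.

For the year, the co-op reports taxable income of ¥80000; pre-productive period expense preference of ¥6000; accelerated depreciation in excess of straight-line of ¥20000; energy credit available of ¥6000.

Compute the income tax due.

¥8700

Regular income tax:
  ¥35000 × 15% = ¥5250
  ¥45000 × 21% = ¥9450
  → ¥14700
  Less energy credit ¥6000 → ¥8700

Alternative minimum tax:
  Adjusted income: ¥80000 + ¥6000 + ¥20000 = ¥106000
  Less exemption ¥48000 → base ¥58000
  ¥58000 × 13% = ¥7540

¥8700 > ¥7540, so the regular income tax governs.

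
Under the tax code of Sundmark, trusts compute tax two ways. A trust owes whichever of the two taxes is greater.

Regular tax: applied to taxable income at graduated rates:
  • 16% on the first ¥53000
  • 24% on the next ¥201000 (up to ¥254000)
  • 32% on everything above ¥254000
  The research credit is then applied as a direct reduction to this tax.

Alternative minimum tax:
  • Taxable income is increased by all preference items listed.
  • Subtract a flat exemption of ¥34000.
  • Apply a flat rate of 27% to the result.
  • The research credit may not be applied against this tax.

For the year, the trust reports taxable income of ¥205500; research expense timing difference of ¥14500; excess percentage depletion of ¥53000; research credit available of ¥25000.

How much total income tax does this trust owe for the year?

Regular tax:
  ¥53000 × 16% = ¥8480
  ¥152500 × 24% = ¥36600
  → ¥45080
  Less research credit ¥25000 → ¥20080

Alternative minimum tax:
  Adjusted income: ¥205500 + ¥14500 + ¥53000 = ¥273000
  Less exemption ¥34000 → base ¥239000
  ¥239000 × 27% = ¥64530

¥64530 > ¥20080, so the alternative minimum tax is the binding amount.

¥64530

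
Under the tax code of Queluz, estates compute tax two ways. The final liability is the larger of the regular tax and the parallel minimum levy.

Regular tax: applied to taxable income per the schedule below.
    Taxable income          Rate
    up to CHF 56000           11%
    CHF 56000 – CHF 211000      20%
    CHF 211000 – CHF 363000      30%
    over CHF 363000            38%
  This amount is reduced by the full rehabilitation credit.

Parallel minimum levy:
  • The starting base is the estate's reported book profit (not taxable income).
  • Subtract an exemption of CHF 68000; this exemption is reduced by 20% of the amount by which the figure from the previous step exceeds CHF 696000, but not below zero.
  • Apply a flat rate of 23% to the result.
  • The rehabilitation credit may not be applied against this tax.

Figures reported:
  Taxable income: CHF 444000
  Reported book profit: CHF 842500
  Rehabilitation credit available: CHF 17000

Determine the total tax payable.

Regular tax:
  CHF 56000 × 11% = CHF 6160
  CHF 155000 × 20% = CHF 31000
  CHF 152000 × 30% = CHF 45600
  CHF 81000 × 38% = CHF 30780
  → CHF 113540
  Less rehabilitation credit CHF 17000 → CHF 96540

Parallel minimum levy:
  Base (reported book profit): CHF 842500
  Exemption: CHF 68000 − 20% × (CHF 842500 − CHF 696000) = CHF 68000 − CHF 29300 = CHF 38700
  Base: CHF 842500 − CHF 38700 = CHF 803800
  CHF 803800 × 23% = CHF 184874

CHF 184874 > CHF 96540, so the parallel minimum levy is the binding amount.

CHF 184874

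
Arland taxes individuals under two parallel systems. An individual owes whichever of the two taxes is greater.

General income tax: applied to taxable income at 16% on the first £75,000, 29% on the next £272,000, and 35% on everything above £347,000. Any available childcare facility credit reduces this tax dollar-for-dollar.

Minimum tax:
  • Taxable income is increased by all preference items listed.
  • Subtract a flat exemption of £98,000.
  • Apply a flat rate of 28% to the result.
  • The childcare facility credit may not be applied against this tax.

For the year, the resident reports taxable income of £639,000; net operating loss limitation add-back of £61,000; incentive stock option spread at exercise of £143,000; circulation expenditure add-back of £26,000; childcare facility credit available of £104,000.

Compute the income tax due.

Minimum tax:
  Adjusted income: £639,000 + £61,000 + £143,000 + £26,000 = £869,000
  Less exemption £98,000 → base £771,000
  £771,000 × 28% = £215,880

General income tax:
  £75,000 × 16% = £12,000
  £272,000 × 29% = £78,880
  £292,000 × 35% = £102,200
  → £193,080
  Less childcare facility credit £104,000 → £89,080

£215,880 > £89,080, so the minimum tax is the binding amount.

£215,880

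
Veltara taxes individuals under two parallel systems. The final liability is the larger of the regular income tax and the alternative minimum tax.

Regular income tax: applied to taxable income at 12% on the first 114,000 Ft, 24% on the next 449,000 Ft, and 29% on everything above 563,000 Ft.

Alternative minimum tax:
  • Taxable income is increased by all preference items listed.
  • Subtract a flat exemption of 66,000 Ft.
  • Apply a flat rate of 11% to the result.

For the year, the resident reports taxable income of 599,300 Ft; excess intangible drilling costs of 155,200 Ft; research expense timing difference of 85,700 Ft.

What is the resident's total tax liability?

131,967 Ft

Alternative minimum tax:
  Adjusted income: 599,300 Ft + 155,200 Ft + 85,700 Ft = 840,200 Ft
  Less exemption 66,000 Ft → base 774,200 Ft
  774,200 Ft × 11% = 85,162 Ft

Regular income tax:
  114,000 Ft × 12% = 13,680 Ft
  449,000 Ft × 24% = 107,760 Ft
  36,300 Ft × 29% = 10,527 Ft
  → 131,967 Ft

131,967 Ft > 85,162 Ft, so the regular income tax governs.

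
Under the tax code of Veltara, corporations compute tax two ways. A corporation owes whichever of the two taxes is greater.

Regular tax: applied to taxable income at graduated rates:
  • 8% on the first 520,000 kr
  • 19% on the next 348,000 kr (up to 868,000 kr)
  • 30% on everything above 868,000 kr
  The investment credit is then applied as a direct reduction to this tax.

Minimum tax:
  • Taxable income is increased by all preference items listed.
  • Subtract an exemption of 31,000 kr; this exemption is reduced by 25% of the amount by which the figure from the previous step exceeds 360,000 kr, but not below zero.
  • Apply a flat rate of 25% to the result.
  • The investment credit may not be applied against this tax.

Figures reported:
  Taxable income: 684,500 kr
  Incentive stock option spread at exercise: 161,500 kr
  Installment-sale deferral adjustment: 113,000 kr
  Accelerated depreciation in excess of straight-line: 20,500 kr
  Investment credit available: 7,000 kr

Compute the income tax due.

Minimum tax:
  Adjusted income: 684,500 kr + 161,500 kr + 113,000 kr + 20,500 kr = 979,500 kr
  Exemption: 25% × (979,500 kr − 360,000 kr) = 154,875 kr ≥ 31,000 kr, so the exemption is fully phased out
  Base: 979,500 kr − 0 kr = 979,500 kr
  979,500 kr × 25% = 244,875 kr

Regular tax:
  520,000 kr × 8% = 41,600 kr
  164,500 kr × 19% = 31,255 kr
  → 72,855 kr
  Less investment credit 7,000 kr → 65,855 kr

244,875 kr > 65,855 kr, so the minimum tax is the binding amount.

244,875 kr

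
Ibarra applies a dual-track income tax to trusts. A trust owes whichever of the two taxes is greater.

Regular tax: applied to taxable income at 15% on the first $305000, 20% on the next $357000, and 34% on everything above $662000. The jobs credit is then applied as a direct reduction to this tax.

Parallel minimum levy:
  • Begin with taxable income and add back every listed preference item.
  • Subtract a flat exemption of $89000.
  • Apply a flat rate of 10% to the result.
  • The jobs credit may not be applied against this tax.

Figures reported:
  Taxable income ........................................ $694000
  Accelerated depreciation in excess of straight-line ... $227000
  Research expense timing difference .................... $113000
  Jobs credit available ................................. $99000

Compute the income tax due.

$94500

Parallel minimum levy:
  Adjusted income: $694000 + $227000 + $113000 = $1034000
  Less exemption $89000 → base $945000
  $945000 × 10% = $94500

Regular tax:
  $305000 × 15% = $45750
  $357000 × 20% = $71400
  $32000 × 34% = $10880
  → $128030
  Less jobs credit $99000 → $29030

$94500 > $29030, so the parallel minimum levy is the binding amount.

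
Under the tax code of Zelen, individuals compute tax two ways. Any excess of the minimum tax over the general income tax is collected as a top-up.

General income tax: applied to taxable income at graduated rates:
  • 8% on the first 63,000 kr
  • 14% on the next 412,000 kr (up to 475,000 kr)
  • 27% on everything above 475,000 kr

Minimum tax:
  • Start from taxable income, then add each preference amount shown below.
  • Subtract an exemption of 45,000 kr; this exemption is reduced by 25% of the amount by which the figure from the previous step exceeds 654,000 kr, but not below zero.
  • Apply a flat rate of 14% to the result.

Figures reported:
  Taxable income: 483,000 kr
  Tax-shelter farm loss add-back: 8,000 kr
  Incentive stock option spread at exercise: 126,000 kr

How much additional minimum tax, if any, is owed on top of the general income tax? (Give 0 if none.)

15,200 kr

Minimum tax:
  Adjusted income: 483,000 kr + 8,000 kr + 126,000 kr = 617,000 kr
  Exemption: 617,000 kr ≤ 654,000 kr, so full 45,000 kr applies
  Base: 617,000 kr − 45,000 kr = 572,000 kr
  572,000 kr × 14% = 80,080 kr

General income tax:
  63,000 kr × 8% = 5,040 kr
  412,000 kr × 14% = 57,680 kr
  8,000 kr × 27% = 2,160 kr
  → 64,880 kr

Excess of minimum tax over general income tax: 80,080 kr − 64,880 kr = 15,200 kr.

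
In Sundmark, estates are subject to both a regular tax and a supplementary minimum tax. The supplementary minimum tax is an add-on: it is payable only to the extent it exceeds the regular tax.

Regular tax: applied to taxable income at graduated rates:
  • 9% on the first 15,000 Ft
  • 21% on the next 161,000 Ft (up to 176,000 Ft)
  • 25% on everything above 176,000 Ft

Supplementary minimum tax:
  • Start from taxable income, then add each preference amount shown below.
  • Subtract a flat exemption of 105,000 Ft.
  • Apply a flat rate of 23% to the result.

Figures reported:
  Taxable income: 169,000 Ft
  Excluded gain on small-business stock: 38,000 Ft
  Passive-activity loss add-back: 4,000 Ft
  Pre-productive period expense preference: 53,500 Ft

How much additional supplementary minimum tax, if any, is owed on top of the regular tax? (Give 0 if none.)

Supplementary minimum tax:
  Adjusted income: 169,000 Ft + 38,000 Ft + 4,000 Ft + 53,500 Ft = 264,500 Ft
  Less exemption 105,000 Ft → base 159,500 Ft
  159,500 Ft × 23% = 36,685 Ft

Regular tax:
  15,000 Ft × 9% = 1,350 Ft
  154,000 Ft × 21% = 32,340 Ft
  → 33,690 Ft

Excess of supplementary minimum tax over regular tax: 36,685 Ft − 33,690 Ft = 2,995 Ft.

2,995 Ft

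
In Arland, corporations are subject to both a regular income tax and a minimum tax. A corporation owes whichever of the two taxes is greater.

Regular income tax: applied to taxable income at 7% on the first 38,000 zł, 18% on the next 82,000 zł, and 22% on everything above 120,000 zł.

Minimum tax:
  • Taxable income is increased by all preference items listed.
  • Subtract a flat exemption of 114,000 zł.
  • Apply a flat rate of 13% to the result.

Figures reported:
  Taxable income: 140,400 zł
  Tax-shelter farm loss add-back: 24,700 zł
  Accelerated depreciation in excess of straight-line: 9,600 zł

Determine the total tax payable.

Regular income tax:
  38,000 zł × 7% = 2,660 zł
  82,000 zł × 18% = 14,760 zł
  20,400 zł × 22% = 4,488 zł
  → 21,908 zł

Minimum tax:
  Adjusted income: 140,400 zł + 24,700 zł + 9,600 zł = 174,700 zł
  Less exemption 114,000 zł → base 60,700 zł
  60,700 zł × 13% = 7,891 zł

21,908 zł > 7,891 zł, so the regular income tax governs.

21,908 zł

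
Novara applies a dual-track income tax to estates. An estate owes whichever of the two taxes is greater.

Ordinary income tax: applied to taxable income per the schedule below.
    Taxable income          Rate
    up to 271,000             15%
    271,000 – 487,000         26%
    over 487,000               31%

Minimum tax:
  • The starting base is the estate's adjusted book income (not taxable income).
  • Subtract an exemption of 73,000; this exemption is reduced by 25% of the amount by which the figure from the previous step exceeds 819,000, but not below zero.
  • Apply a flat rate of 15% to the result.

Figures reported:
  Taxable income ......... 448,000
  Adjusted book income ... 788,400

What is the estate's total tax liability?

107,310

Ordinary income tax:
  271,000 × 15% = 40,650
  177,000 × 26% = 46,020
  → 86,670

Minimum tax:
  Base (adjusted book income): 788,400
  Exemption: 788,400 ≤ 819,000, so full 73,000 applies
  Base: 788,400 − 73,000 = 715,400
  715,400 × 15% = 107,310

107,310 > 86,670, so the minimum tax is the binding amount.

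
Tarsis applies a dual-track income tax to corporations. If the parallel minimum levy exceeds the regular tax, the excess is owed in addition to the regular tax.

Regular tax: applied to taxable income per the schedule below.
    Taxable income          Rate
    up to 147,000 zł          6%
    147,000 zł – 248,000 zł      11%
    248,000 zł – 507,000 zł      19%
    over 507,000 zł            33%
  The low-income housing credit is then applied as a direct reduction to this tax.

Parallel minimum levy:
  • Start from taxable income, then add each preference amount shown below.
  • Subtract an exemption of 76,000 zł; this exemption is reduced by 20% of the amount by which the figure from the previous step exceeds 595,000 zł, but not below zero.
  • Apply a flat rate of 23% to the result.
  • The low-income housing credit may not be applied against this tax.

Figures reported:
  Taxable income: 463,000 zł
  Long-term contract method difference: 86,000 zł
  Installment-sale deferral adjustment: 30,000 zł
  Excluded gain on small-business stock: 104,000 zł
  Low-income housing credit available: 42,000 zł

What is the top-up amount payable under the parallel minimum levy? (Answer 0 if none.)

Parallel minimum levy:
  Adjusted income: 463,000 zł + 86,000 zł + 30,000 zł + 104,000 zł = 683,000 zł
  Exemption: 76,000 zł − 20% × (683,000 zł − 595,000 zł) = 76,000 zł − 17,600 zł = 58,400 zł
  Base: 683,000 zł − 58,400 zł = 624,600 zł
  624,600 zł × 23% = 143,658 zł

Regular tax:
  147,000 zł × 6% = 8,820 zł
  101,000 zł × 11% = 11,110 zł
  215,000 zł × 19% = 40,850 zł
  → 60,780 zł
  Less low-income housing credit 42,000 zł → 18,780 zł

Excess of parallel minimum levy over regular tax: 143,658 zł − 18,780 zł = 124,878 zł.

124,878 zł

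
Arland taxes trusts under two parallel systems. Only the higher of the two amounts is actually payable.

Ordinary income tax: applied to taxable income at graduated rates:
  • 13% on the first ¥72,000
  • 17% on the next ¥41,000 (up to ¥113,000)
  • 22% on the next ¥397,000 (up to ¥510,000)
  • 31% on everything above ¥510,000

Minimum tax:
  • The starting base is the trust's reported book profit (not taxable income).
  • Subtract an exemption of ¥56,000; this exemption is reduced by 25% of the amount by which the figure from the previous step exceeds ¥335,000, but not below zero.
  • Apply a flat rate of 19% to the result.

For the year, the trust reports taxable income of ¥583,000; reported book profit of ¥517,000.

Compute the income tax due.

¥126,300

Ordinary income tax:
  ¥72,000 × 13% = ¥9,360
  ¥41,000 × 17% = ¥6,970
  ¥397,000 × 22% = ¥87,340
  ¥73,000 × 31% = ¥22,630
  → ¥126,300

Minimum tax:
  Base (reported book profit): ¥517,000
  Exemption: ¥56,000 − 25% × (¥517,000 − ¥335,000) = ¥56,000 − ¥45,500 = ¥10,500
  Base: ¥517,000 − ¥10,500 = ¥506,500
  ¥506,500 × 19% = ¥96,235

¥126,300 > ¥96,235, so the ordinary income tax governs.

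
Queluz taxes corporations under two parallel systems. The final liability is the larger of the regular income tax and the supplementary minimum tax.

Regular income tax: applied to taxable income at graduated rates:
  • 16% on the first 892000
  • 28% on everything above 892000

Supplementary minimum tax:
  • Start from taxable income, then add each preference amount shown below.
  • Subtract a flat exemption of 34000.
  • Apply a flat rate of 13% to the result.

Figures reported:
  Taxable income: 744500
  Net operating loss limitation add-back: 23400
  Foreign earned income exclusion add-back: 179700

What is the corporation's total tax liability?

Regular income tax:
  744500 × 16% = 119120

Supplementary minimum tax:
  Adjusted income: 744500 + 23400 + 179700 = 947600
  Less exemption 34000 → base 913600
  913600 × 13% = 118768

119120 > 118768, so the regular income tax governs.

119120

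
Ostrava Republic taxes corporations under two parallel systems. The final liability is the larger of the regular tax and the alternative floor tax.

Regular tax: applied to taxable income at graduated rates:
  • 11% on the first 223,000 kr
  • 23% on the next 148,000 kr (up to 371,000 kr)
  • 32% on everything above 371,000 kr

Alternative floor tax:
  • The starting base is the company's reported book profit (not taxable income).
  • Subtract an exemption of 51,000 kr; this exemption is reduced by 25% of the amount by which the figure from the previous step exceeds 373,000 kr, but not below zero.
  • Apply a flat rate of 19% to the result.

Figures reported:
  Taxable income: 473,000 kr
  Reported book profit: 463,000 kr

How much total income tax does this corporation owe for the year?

91,210 kr

Regular tax:
  223,000 kr × 11% = 24,530 kr
  148,000 kr × 23% = 34,040 kr
  102,000 kr × 32% = 32,640 kr
  → 91,210 kr

Alternative floor tax:
  Base (reported book profit): 463,000 kr
  Exemption: 51,000 kr − 25% × (463,000 kr − 373,000 kr) = 51,000 kr − 22,500 kr = 28,500 kr
  Base: 463,000 kr − 28,500 kr = 434,500 kr
  434,500 kr × 19% = 82,555 kr

91,210 kr > 82,555 kr, so the regular tax governs.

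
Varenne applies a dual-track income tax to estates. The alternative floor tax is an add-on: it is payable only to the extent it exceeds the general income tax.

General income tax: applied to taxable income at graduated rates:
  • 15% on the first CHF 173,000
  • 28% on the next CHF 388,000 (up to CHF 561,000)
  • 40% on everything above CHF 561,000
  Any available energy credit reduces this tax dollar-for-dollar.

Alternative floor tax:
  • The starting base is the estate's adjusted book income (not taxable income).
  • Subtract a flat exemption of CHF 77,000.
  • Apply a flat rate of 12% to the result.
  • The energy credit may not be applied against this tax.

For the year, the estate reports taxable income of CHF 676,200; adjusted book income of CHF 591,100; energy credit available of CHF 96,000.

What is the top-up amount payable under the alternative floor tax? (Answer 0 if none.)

Alternative floor tax:
  Base (adjusted book income): CHF 591,100
  Less exemption CHF 77,000 → base CHF 514,100
  CHF 514,100 × 12% = CHF 61,692

General income tax:
  CHF 173,000 × 15% = CHF 25,950
  CHF 388,000 × 28% = CHF 108,640
  CHF 115,200 × 40% = CHF 46,080
  → CHF 180,670
  Less energy credit CHF 96,000 → CHF 84,670

CHF 61,692 ≤ CHF 84,670, so no add-on is due.

CHF 0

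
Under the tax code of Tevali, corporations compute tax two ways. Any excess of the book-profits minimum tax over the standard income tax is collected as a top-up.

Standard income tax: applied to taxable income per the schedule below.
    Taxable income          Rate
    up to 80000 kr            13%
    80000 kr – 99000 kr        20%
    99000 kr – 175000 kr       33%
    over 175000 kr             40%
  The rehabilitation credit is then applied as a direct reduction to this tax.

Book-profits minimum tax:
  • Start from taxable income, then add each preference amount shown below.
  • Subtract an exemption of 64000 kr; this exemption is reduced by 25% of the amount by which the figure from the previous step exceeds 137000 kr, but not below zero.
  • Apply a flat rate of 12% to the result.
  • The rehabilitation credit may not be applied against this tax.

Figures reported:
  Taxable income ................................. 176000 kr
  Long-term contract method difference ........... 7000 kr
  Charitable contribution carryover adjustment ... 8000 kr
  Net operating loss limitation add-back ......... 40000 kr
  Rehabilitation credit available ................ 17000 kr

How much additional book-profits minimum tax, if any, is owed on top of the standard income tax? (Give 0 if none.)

Book-profits minimum tax:
  Adjusted income: 176000 kr + 7000 kr + 8000 kr + 40000 kr = 231000 kr
  Exemption: 64000 kr − 25% × (231000 kr − 137000 kr) = 64000 kr − 23500 kr = 40500 kr
  Base: 231000 kr − 40500 kr = 190500 kr
  190500 kr × 12% = 22860 kr

Standard income tax:
  80000 kr × 13% = 10400 kr
  19000 kr × 20% = 3800 kr
  76000 kr × 33% = 25080 kr
  1000 kr × 40% = 400 kr
  → 39680 kr
  Less rehabilitation credit 17000 kr → 22680 kr

Excess of book-profits minimum tax over standard income tax: 22860 kr − 22680 kr = 180 kr.

180 kr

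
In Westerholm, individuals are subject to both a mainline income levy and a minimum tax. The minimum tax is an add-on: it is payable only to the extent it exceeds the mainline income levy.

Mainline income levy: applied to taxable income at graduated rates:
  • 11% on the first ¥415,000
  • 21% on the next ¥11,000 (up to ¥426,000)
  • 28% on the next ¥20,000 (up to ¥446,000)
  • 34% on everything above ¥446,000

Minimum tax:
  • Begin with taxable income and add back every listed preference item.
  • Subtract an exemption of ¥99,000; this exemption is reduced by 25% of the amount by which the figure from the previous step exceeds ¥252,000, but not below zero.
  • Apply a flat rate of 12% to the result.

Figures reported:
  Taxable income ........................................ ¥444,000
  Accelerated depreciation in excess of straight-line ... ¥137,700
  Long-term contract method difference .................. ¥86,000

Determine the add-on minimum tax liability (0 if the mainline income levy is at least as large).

Mainline income levy:
  ¥415,000 × 11% = ¥45,650
  ¥11,000 × 21% = ¥2,310
  ¥18,000 × 28% = ¥5,040
  → ¥53,000

Minimum tax:
  Adjusted income: ¥444,000 + ¥137,700 + ¥86,000 = ¥667,700
  Exemption: 25% × (¥667,700 − ¥252,000) = ¥103,925 ≥ ¥99,000, so the exemption is fully phased out
  Base: ¥667,700 − ¥0 = ¥667,700
  ¥667,700 × 12% = ¥80,124

Excess of minimum tax over mainline income levy: ¥80,124 − ¥53,000 = ¥27,124.

¥27,124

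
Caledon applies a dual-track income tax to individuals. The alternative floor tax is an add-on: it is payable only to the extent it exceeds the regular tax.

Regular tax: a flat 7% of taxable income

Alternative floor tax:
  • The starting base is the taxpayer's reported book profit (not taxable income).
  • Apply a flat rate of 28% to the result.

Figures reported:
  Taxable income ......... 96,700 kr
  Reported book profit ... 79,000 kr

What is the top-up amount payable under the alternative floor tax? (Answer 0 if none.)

Regular tax:
  96,700 kr × 7% = 6,769 kr

Alternative floor tax:
  Base (reported book profit): 79,000 kr
  79,000 kr × 28% = 22,120 kr

Excess of alternative floor tax over regular tax: 22,120 kr − 6,769 kr = 15,351 kr.

15,351 kr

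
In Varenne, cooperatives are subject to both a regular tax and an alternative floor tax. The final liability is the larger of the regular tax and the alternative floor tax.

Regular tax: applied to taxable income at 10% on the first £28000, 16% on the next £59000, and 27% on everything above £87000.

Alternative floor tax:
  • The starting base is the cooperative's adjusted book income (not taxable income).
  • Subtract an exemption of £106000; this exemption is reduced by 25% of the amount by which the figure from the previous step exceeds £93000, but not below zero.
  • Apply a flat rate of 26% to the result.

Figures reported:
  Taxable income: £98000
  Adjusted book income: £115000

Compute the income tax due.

Alternative floor tax:
  Base (adjusted book income): £115000
  Exemption: £106000 − 25% × (£115000 − £93000) = £106000 − £5500 = £100500
  Base: £115000 − £100500 = £14500
  £14500 × 26% = £3770

Regular tax:
  £28000 × 10% = £2800
  £59000 × 16% = £9440
  £11000 × 27% = £2970
  → £15210

£15210 > £3770, so the regular tax governs.

£15210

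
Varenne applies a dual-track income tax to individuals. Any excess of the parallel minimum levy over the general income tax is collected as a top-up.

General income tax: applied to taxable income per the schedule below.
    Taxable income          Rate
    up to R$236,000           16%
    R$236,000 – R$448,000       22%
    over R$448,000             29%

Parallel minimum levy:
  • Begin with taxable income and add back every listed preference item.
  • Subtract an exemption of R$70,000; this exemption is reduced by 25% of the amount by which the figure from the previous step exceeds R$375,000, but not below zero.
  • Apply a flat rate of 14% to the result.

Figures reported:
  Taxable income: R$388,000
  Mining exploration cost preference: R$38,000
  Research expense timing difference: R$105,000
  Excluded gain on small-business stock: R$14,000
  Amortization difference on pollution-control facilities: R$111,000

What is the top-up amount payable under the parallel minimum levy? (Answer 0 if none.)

General income tax:
  R$236,000 × 16% = R$37,760
  R$152,000 × 22% = R$33,440
  → R$71,200

Parallel minimum levy:
  Adjusted income: R$388,000 + R$38,000 + R$105,000 + R$14,000 + R$111,000 = R$656,000
  Exemption: 25% × (R$656,000 − R$375,000) = R$70,250 ≥ R$70,000, so the exemption is fully phased out
  Base: R$656,000 − R$0 = R$656,000
  R$656,000 × 14% = R$91,840

Excess of parallel minimum levy over general income tax: R$91,840 − R$71,200 = R$20,640.

R$20,640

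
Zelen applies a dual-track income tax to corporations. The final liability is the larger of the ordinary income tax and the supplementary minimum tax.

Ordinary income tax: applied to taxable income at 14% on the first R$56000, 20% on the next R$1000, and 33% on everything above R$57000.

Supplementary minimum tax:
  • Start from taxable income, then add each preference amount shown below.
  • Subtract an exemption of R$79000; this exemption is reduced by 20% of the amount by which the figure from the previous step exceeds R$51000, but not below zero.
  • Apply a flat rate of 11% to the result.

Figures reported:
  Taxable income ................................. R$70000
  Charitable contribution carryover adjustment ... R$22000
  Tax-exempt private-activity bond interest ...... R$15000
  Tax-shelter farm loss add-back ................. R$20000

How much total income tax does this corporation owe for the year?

Supplementary minimum tax:
  Adjusted income: R$70000 + R$22000 + R$15000 + R$20000 = R$127000
  Exemption: R$79000 − 20% × (R$127000 − R$51000) = R$79000 − R$15200 = R$63800
  Base: R$127000 − R$63800 = R$63200
  R$63200 × 11% = R$6952

Ordinary income tax:
  R$56000 × 14% = R$7840
  R$1000 × 20% = R$200
  R$13000 × 33% = R$4290
  → R$12330

R$12330 > R$6952, so the ordinary income tax governs.

R$12330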